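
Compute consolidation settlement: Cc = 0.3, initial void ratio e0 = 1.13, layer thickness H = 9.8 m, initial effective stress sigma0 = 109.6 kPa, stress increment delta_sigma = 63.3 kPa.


Using Sc = Cc * H / (1 + e0) * log10((sigma0 + delta_sigma) / sigma0)
Stress ratio = (109.6 + 63.3) / 109.6 = 1.57755
log10(1.57755) = 0.197984
Cc * H / (1 + e0) = 0.3 * 9.8 / (1 + 1.13) = 1.38028
Sc = 1.38028 * 0.197984
Sc = 0.2733 m


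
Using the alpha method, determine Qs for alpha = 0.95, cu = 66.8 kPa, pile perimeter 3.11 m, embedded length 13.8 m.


Result: 2723.58 kN

Derivation:
Using Qs = alpha * cu * perimeter * L
Qs = 0.95 * 66.8 * 3.11 * 13.8
Qs = 2723.58 kN


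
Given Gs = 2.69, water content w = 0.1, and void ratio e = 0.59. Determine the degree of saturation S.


Using S = Gs * w / e
S = 2.69 * 0.1 / 0.59
S = 0.4559


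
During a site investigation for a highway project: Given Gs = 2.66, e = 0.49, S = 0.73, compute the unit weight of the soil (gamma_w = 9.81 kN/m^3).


Using gamma = gamma_w * (Gs + S*e) / (1 + e)
Numerator: Gs + S*e = 2.66 + 0.73*0.49 = 3.0177
Denominator: 1 + e = 1 + 0.49 = 1.49
gamma = 9.81 * 3.0177 / 1.49
gamma = 19.868 kN/m^3


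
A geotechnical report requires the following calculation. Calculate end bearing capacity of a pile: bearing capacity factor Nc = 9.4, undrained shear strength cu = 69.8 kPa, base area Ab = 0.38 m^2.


Result: 249.33 kN

Derivation:
Using Qb = Nc * cu * Ab
Qb = 9.4 * 69.8 * 0.38
Qb = 249.33 kN


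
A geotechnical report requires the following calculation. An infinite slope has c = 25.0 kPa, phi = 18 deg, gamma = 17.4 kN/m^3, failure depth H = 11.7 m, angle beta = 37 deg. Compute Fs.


Using Fs = c / (gamma*H*sin(beta)*cos(beta)) + tan(phi)/tan(beta)
Cohesion contribution = 25.0 / (17.4*11.7*sin(37)*cos(37))
Cohesion contribution = 0.255501
Friction contribution = tan(18)/tan(37) = 0.431183
Fs = 0.255501 + 0.431183
Fs = 0.687


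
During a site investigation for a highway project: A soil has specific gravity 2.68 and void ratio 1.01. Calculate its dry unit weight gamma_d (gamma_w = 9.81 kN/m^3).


Using gamma_d = Gs * gamma_w / (1 + e)
gamma_d = 2.68 * 9.81 / (1 + 1.01)
gamma_d = 2.68 * 9.81 / 2.01
gamma_d = 13.08 kN/m^3


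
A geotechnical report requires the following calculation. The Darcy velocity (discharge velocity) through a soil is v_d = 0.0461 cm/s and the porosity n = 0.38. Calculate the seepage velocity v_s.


Using v_s = v_d / n
v_s = 0.0461 / 0.38
v_s = 0.12132 cm/s


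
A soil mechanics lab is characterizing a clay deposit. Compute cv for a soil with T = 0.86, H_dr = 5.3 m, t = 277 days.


Using cv = T * H_dr^2 / t
H_dr^2 = 5.3^2 = 28.09
cv = 0.86 * 28.09 / 277
cv = 0.08721 m^2/day


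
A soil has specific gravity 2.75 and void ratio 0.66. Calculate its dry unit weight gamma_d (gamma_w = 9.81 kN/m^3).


Using gamma_d = Gs * gamma_w / (1 + e)
gamma_d = 2.75 * 9.81 / (1 + 0.66)
gamma_d = 2.75 * 9.81 / 1.66
gamma_d = 16.252 kN/m^3


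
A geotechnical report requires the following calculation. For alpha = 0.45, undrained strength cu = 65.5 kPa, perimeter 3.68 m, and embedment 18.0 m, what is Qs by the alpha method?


Result: 1952.42 kN

Derivation:
Using Qs = alpha * cu * perimeter * L
Qs = 0.45 * 65.5 * 3.68 * 18.0
Qs = 1952.42 kN


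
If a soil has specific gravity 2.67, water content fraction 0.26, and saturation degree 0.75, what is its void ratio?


Using the relation e = Gs * w / S
e = 2.67 * 0.26 / 0.75
e = 0.9256


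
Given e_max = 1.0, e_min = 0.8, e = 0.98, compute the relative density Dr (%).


Using Dr = (e_max - e) / (e_max - e_min) * 100
e_max - e = 1.0 - 0.98 = 0.02
e_max - e_min = 1.0 - 0.8 = 0.2
Dr = 0.02 / 0.2 * 100
Dr = 10.0 %


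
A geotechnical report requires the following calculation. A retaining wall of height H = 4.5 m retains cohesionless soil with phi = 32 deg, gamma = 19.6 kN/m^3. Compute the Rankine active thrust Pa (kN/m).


Compute active earth pressure coefficient:
Ka = tan^2(45 - phi/2) = tan^2(29.0) = 0.307259
Compute active force:
Pa = 0.5 * Ka * gamma * H^2
Pa = 0.5 * 0.307259 * 19.6 * 4.5^2
Pa = 60.98 kN/m


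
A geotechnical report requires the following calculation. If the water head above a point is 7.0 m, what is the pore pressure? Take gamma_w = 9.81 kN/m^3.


Using u = gamma_w * h_w
u = 9.81 * 7.0
u = 68.67 kPa


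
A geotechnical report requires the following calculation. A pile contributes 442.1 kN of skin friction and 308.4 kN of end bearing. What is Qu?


Using Qu = Qf + Qb
Qu = 442.1 + 308.4
Qu = 750.5 kN


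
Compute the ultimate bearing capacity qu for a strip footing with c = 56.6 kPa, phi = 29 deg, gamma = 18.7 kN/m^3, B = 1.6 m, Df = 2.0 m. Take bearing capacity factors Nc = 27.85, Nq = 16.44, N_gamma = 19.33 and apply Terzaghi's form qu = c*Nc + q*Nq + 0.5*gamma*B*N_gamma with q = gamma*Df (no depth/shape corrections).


Result: 2480.34 kPa

Derivation:
Compute qu = c*Nc + gamma*Df*Nq + 0.5*gamma*B*N_gamma
Term 1: 56.6 * 27.85 = 1576.31
Term 2: 18.7 * 2.0 * 16.44 = 614.856
Term 3: 0.5 * 18.7 * 1.6 * 19.33 = 289.1768
qu = 1576.31 + 614.856 + 289.1768
qu = 2480.34 kPa


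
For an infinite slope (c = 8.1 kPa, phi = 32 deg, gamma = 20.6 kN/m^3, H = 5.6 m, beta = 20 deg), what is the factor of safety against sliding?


Using Fs = c / (gamma*H*sin(beta)*cos(beta)) + tan(phi)/tan(beta)
Cohesion contribution = 8.1 / (20.6*5.6*sin(20)*cos(20))
Cohesion contribution = 0.21847
Friction contribution = tan(32)/tan(20) = 1.71681
Fs = 0.21847 + 1.71681
Fs = 1.935


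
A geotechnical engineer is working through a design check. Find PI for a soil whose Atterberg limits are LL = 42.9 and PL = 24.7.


Using PI = LL - PL
PI = 42.9 - 24.7
PI = 18.2


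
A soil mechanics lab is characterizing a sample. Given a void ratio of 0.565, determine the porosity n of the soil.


Using the relation n = e / (1 + e)
n = 0.565 / (1 + 0.565)
n = 0.565 / 1.565
n = 0.361


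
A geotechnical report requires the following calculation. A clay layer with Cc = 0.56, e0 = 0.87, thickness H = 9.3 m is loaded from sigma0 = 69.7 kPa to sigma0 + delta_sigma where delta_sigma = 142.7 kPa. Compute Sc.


Result: 1.3477 m

Derivation:
Using Sc = Cc * H / (1 + e0) * log10((sigma0 + delta_sigma) / sigma0)
Stress ratio = (69.7 + 142.7) / 69.7 = 3.04735
log10(3.04735) = 0.483922
Cc * H / (1 + e0) = 0.56 * 9.3 / (1 + 0.87) = 2.78503
Sc = 2.78503 * 0.483922
Sc = 1.3477 m


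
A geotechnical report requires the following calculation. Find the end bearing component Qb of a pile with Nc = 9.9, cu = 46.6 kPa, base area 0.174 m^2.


Using Qb = Nc * cu * Ab
Qb = 9.9 * 46.6 * 0.174
Qb = 80.27 kN


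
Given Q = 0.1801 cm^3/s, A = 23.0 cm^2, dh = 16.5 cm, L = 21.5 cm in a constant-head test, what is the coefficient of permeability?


Compute hydraulic gradient:
i = dh / L = 16.5 / 21.5 = 0.767442
Then apply Darcy's law:
k = Q / (A * i)
k = 0.1801 / (23.0 * 0.767442)
k = 0.1801 / 17.6512
k = 0.010203 cm/s


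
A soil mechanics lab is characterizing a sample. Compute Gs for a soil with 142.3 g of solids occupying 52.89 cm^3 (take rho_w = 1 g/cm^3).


Using Gs = m_s / (V_s * rho_w)
Since rho_w = 1 g/cm^3:
Gs = 142.3 / 52.89
Gs = 2.69


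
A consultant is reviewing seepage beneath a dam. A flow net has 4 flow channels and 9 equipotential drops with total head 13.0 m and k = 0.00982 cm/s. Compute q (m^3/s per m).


Convert k to m/s for unit consistency with H:
k = 0.00982 cm/s = 0.00982 / 100 m/s = 9.82e-05 m/s
Using q = k * H * Nf / Nd
Nf / Nd = 4 / 9 = 0.4444
q = 9.82e-05 * 13.0 * 0.4444
q = 0.0005674 m^3/s per m


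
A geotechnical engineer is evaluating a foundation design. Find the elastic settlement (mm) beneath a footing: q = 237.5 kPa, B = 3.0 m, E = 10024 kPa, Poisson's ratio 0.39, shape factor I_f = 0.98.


Using Se = q * B * (1 - nu^2) * I_f / E
1 - nu^2 = 1 - 0.39^2 = 0.8479
Se = 237.5 * 3.0 * 0.8479 * 0.98 / 10024
Se = 0.059063 m
Convert to mm: Se = 0.059063 * 1000 = 59.063 mm


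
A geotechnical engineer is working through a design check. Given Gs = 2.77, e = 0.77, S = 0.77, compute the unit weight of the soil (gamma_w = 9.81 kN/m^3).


Using gamma = gamma_w * (Gs + S*e) / (1 + e)
Numerator: Gs + S*e = 2.77 + 0.77*0.77 = 3.3629
Denominator: 1 + e = 1 + 0.77 = 1.77
gamma = 9.81 * 3.3629 / 1.77
gamma = 18.638 kN/m^3


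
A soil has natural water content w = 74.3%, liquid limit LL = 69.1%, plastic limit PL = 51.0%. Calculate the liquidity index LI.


First compute the plasticity index:
PI = LL - PL = 69.1 - 51.0 = 18.1
Then compute the liquidity index:
LI = (w - PL) / PI
LI = (74.3 - 51.0) / 18.1
LI = 1.287


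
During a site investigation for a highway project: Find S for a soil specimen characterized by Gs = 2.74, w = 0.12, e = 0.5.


Using S = Gs * w / e
S = 2.74 * 0.12 / 0.5
S = 0.6576


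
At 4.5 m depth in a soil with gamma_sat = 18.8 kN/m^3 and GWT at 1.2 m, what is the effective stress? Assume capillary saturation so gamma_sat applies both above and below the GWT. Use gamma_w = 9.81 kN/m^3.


Total stress = gamma_sat * depth
sigma = 18.8 * 4.5 = 84.6 kPa
Pore water pressure u = gamma_w * (depth - d_wt)
u = 9.81 * (4.5 - 1.2) = 32.373 kPa
Effective stress = sigma - u
sigma' = 84.6 - 32.373 = 52.23 kPa


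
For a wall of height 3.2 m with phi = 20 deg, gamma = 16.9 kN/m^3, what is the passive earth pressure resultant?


Compute passive earth pressure coefficient:
Kp = tan^2(45 + phi/2) = tan^2(55.0) = 2.039607
Compute passive force:
Pp = 0.5 * Kp * gamma * H^2
Pp = 0.5 * 2.039607 * 16.9 * 3.2^2
Pp = 176.48 kN/m


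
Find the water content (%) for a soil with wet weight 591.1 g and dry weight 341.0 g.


Using w = (m_wet - m_dry) / m_dry * 100
m_wet - m_dry = 591.1 - 341.0 = 250.1 g
w = 250.1 / 341.0 * 100
w = 73.34 %


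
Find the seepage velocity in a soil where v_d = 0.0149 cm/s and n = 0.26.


Using v_s = v_d / n
v_s = 0.0149 / 0.26
v_s = 0.05731 cm/s


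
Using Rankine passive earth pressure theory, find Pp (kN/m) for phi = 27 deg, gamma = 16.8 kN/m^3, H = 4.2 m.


Compute passive earth pressure coefficient:
Kp = tan^2(45 + phi/2) = tan^2(58.5) = 2.66294
Compute passive force:
Pp = 0.5 * Kp * gamma * H^2
Pp = 0.5 * 2.66294 * 16.8 * 4.2^2
Pp = 394.58 kN/m


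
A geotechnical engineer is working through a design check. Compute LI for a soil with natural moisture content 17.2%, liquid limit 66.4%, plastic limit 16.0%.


First compute the plasticity index:
PI = LL - PL = 66.4 - 16.0 = 50.4
Then compute the liquidity index:
LI = (w - PL) / PI
LI = (17.2 - 16.0) / 50.4
LI = 0.024


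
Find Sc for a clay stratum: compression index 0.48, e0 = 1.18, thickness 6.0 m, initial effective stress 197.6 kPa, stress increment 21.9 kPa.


Using Sc = Cc * H / (1 + e0) * log10((sigma0 + delta_sigma) / sigma0)
Stress ratio = (197.6 + 21.9) / 197.6 = 1.11083
log10(1.11083) = 0.0456476
Cc * H / (1 + e0) = 0.48 * 6.0 / (1 + 1.18) = 1.3211
Sc = 1.3211 * 0.0456476
Sc = 0.0603 m


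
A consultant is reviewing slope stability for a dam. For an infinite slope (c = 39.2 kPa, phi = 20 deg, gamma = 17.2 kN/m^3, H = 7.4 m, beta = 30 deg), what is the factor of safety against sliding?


Using Fs = c / (gamma*H*sin(beta)*cos(beta)) + tan(phi)/tan(beta)
Cohesion contribution = 39.2 / (17.2*7.4*sin(30)*cos(30))
Cohesion contribution = 0.711255
Friction contribution = tan(20)/tan(30) = 0.630415
Fs = 0.711255 + 0.630415
Fs = 1.342


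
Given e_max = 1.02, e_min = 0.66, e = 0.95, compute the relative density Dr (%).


Using Dr = (e_max - e) / (e_max - e_min) * 100
e_max - e = 1.02 - 0.95 = 0.07
e_max - e_min = 1.02 - 0.66 = 0.36
Dr = 0.07 / 0.36 * 100
Dr = 19.44 %


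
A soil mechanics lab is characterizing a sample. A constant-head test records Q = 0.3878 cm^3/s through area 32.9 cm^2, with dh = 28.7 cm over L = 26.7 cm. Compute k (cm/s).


Compute hydraulic gradient:
i = dh / L = 28.7 / 26.7 = 1.07491
Then apply Darcy's law:
k = Q / (A * i)
k = 0.3878 / (32.9 * 1.07491)
k = 0.3878 / 35.3644
k = 0.010966 cm/s


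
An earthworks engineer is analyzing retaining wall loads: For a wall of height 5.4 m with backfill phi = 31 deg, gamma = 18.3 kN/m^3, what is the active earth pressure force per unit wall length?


Compute active earth pressure coefficient:
Ka = tan^2(45 - phi/2) = tan^2(29.5) = 0.320099
Compute active force:
Pa = 0.5 * Ka * gamma * H^2
Pa = 0.5 * 0.320099 * 18.3 * 5.4^2
Pa = 85.41 kN/m


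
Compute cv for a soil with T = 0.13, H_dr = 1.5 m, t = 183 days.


Using cv = T * H_dr^2 / t
H_dr^2 = 1.5^2 = 2.25
cv = 0.13 * 2.25 / 183
cv = 0.0016 m^2/day


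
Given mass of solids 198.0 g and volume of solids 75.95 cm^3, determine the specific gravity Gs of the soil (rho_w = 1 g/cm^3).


Result: 2.607

Derivation:
Using Gs = m_s / (V_s * rho_w)
Since rho_w = 1 g/cm^3:
Gs = 198.0 / 75.95
Gs = 2.607


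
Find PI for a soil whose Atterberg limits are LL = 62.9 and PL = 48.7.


Using PI = LL - PL
PI = 62.9 - 48.7
PI = 14.2


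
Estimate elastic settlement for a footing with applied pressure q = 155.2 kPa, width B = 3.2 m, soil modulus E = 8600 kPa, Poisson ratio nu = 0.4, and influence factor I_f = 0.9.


Using Se = q * B * (1 - nu^2) * I_f / E
1 - nu^2 = 1 - 0.4^2 = 0.84
Se = 155.2 * 3.2 * 0.84 * 0.9 / 8600
Se = 0.043658 m
Convert to mm: Se = 0.043658 * 1000 = 43.658 mm


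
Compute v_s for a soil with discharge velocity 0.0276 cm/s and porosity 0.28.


Using v_s = v_d / n
v_s = 0.0276 / 0.28
v_s = 0.09857 cm/s


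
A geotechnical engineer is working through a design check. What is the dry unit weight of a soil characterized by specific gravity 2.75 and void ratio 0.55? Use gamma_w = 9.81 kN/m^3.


Using gamma_d = Gs * gamma_w / (1 + e)
gamma_d = 2.75 * 9.81 / (1 + 0.55)
gamma_d = 2.75 * 9.81 / 1.55
gamma_d = 17.405 kN/m^3


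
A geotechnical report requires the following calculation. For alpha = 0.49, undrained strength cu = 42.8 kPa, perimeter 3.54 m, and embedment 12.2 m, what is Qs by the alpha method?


Result: 905.74 kN

Derivation:
Using Qs = alpha * cu * perimeter * L
Qs = 0.49 * 42.8 * 3.54 * 12.2
Qs = 905.74 kN


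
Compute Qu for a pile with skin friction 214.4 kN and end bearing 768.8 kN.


Using Qu = Qf + Qb
Qu = 214.4 + 768.8
Qu = 983.2 kN


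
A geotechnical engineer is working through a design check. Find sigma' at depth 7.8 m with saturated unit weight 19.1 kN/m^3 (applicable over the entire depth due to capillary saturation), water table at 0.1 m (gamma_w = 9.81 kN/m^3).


Result: 73.44 kPa

Derivation:
Total stress = gamma_sat * depth
sigma = 19.1 * 7.8 = 148.98 kPa
Pore water pressure u = gamma_w * (depth - d_wt)
u = 9.81 * (7.8 - 0.1) = 75.537 kPa
Effective stress = sigma - u
sigma' = 148.98 - 75.537 = 73.44 kPa


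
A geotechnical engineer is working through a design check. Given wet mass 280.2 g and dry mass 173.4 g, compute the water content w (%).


Result: 61.59 %

Derivation:
Using w = (m_wet - m_dry) / m_dry * 100
m_wet - m_dry = 280.2 - 173.4 = 106.8 g
w = 106.8 / 173.4 * 100
w = 61.59 %


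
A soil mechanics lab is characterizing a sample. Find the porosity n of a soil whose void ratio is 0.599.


Using the relation n = e / (1 + e)
n = 0.599 / (1 + 0.599)
n = 0.599 / 1.599
n = 0.3746


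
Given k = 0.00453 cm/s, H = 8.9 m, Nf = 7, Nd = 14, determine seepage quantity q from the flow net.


Convert k to m/s for unit consistency with H:
k = 0.00453 cm/s = 0.00453 / 100 m/s = 4.53e-05 m/s
Using q = k * H * Nf / Nd
Nf / Nd = 7 / 14 = 0.5
q = 4.53e-05 * 8.9 * 0.5
q = 0.0002016 m^3/s per m


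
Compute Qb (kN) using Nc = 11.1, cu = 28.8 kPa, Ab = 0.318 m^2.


Using Qb = Nc * cu * Ab
Qb = 11.1 * 28.8 * 0.318
Qb = 101.66 kN


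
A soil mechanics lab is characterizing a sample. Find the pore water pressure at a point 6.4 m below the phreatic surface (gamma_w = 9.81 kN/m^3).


Using u = gamma_w * h_w
u = 9.81 * 6.4
u = 62.78 kPa


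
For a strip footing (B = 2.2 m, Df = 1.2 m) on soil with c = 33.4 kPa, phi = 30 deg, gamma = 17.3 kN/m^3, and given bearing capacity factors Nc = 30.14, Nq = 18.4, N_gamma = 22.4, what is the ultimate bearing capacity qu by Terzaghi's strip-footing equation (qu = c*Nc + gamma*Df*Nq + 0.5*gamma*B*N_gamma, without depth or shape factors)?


Result: 1814.93 kPa

Derivation:
Compute qu = c*Nc + gamma*Df*Nq + 0.5*gamma*B*N_gamma
Term 1: 33.4 * 30.14 = 1006.676
Term 2: 17.3 * 1.2 * 18.4 = 381.984
Term 3: 0.5 * 17.3 * 2.2 * 22.4 = 426.272
qu = 1006.676 + 381.984 + 426.272
qu = 1814.93 kPa


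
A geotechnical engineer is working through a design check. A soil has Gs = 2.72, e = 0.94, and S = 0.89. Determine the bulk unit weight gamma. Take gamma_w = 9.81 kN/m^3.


Result: 17.985 kN/m^3

Derivation:
Using gamma = gamma_w * (Gs + S*e) / (1 + e)
Numerator: Gs + S*e = 2.72 + 0.89*0.94 = 3.5566
Denominator: 1 + e = 1 + 0.94 = 1.94
gamma = 9.81 * 3.5566 / 1.94
gamma = 17.985 kN/m^3


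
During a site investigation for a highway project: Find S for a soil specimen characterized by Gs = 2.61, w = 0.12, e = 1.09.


Result: 0.2873

Derivation:
Using S = Gs * w / e
S = 2.61 * 0.12 / 1.09
S = 0.2873


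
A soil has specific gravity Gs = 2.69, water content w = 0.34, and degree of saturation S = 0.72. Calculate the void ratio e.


Using the relation e = Gs * w / S
e = 2.69 * 0.34 / 0.72
e = 1.2703


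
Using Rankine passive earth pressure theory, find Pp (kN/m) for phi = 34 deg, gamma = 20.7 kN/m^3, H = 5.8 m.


Compute passive earth pressure coefficient:
Kp = tan^2(45 + phi/2) = tan^2(62.0) = 3.537132
Compute passive force:
Pp = 0.5 * Kp * gamma * H^2
Pp = 0.5 * 3.537132 * 20.7 * 5.8^2
Pp = 1231.54 kN/m


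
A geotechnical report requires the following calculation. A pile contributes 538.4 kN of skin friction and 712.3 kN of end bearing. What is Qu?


Result: 1250.7 kN

Derivation:
Using Qu = Qf + Qb
Qu = 538.4 + 712.3
Qu = 1250.7 kN


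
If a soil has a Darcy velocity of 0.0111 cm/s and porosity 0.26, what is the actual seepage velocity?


Result: 0.04269 cm/s

Derivation:
Using v_s = v_d / n
v_s = 0.0111 / 0.26
v_s = 0.04269 cm/s


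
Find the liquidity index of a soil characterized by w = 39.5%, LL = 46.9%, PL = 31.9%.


First compute the plasticity index:
PI = LL - PL = 46.9 - 31.9 = 15.0
Then compute the liquidity index:
LI = (w - PL) / PI
LI = (39.5 - 31.9) / 15.0
LI = 0.507


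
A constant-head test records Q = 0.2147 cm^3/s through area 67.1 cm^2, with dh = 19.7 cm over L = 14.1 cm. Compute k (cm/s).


Result: 0.00229 cm/s

Derivation:
Compute hydraulic gradient:
i = dh / L = 19.7 / 14.1 = 1.39716
Then apply Darcy's law:
k = Q / (A * i)
k = 0.2147 / (67.1 * 1.39716)
k = 0.2147 / 93.7496
k = 0.00229 cm/s


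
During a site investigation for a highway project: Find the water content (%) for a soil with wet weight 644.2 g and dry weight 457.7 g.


Using w = (m_wet - m_dry) / m_dry * 100
m_wet - m_dry = 644.2 - 457.7 = 186.5 g
w = 186.5 / 457.7 * 100
w = 40.75 %


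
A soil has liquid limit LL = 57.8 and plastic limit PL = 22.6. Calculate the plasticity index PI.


Result: 35.2

Derivation:
Using PI = LL - PL
PI = 57.8 - 22.6
PI = 35.2


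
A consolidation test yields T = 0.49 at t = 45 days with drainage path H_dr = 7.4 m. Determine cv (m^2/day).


Using cv = T * H_dr^2 / t
H_dr^2 = 7.4^2 = 54.76
cv = 0.49 * 54.76 / 45
cv = 0.59628 m^2/day


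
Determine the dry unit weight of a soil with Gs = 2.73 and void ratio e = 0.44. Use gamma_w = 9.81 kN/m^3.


Result: 18.598 kN/m^3

Derivation:
Using gamma_d = Gs * gamma_w / (1 + e)
gamma_d = 2.73 * 9.81 / (1 + 0.44)
gamma_d = 2.73 * 9.81 / 1.44
gamma_d = 18.598 kN/m^3


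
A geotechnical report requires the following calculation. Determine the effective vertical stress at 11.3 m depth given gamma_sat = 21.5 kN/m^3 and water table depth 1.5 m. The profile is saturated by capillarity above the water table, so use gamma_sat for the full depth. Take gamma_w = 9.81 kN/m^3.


Total stress = gamma_sat * depth
sigma = 21.5 * 11.3 = 242.95 kPa
Pore water pressure u = gamma_w * (depth - d_wt)
u = 9.81 * (11.3 - 1.5) = 96.138 kPa
Effective stress = sigma - u
sigma' = 242.95 - 96.138 = 146.81 kPa


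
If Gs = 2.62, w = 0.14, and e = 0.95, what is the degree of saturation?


Using S = Gs * w / e
S = 2.62 * 0.14 / 0.95
S = 0.3861


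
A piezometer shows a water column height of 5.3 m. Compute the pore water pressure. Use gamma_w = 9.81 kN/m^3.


Using u = gamma_w * h_w
u = 9.81 * 5.3
u = 51.99 kPa


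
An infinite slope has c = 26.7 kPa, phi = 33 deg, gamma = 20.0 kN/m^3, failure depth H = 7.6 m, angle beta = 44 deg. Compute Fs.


Using Fs = c / (gamma*H*sin(beta)*cos(beta)) + tan(phi)/tan(beta)
Cohesion contribution = 26.7 / (20.0*7.6*sin(44)*cos(44))
Cohesion contribution = 0.35153
Friction contribution = tan(33)/tan(44) = 0.672481
Fs = 0.35153 + 0.672481
Fs = 1.024


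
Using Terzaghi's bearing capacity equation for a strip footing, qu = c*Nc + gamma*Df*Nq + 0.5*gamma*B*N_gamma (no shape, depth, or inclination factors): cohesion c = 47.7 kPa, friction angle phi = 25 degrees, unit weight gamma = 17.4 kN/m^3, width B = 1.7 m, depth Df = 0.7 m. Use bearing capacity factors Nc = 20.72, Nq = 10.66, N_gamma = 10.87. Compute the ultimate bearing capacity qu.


Result: 1278.95 kPa

Derivation:
Compute qu = c*Nc + gamma*Df*Nq + 0.5*gamma*B*N_gamma
Term 1: 47.7 * 20.72 = 988.344
Term 2: 17.4 * 0.7 * 10.66 = 129.8388
Term 3: 0.5 * 17.4 * 1.7 * 10.87 = 160.7673
qu = 988.344 + 129.8388 + 160.7673
qu = 1278.95 kPa


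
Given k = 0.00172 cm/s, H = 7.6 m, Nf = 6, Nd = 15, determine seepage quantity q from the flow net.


Convert k to m/s for unit consistency with H:
k = 0.00172 cm/s = 0.00172 / 100 m/s = 1.72e-05 m/s
Using q = k * H * Nf / Nd
Nf / Nd = 6 / 15 = 0.4
q = 1.72e-05 * 7.6 * 0.4
q = 5.229e-05 m^3/s per m


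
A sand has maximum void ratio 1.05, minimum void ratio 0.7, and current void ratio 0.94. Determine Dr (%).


Using Dr = (e_max - e) / (e_max - e_min) * 100
e_max - e = 1.05 - 0.94 = 0.11
e_max - e_min = 1.05 - 0.7 = 0.35
Dr = 0.11 / 0.35 * 100
Dr = 31.43 %


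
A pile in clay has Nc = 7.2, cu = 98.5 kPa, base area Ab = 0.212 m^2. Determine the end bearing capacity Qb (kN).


Using Qb = Nc * cu * Ab
Qb = 7.2 * 98.5 * 0.212
Qb = 150.35 kN


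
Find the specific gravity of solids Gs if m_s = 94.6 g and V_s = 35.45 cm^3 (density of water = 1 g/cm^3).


Using Gs = m_s / (V_s * rho_w)
Since rho_w = 1 g/cm^3:
Gs = 94.6 / 35.45
Gs = 2.669


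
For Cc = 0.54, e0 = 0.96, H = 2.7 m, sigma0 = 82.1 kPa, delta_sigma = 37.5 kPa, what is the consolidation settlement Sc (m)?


Using Sc = Cc * H / (1 + e0) * log10((sigma0 + delta_sigma) / sigma0)
Stress ratio = (82.1 + 37.5) / 82.1 = 1.45676
log10(1.45676) = 0.163388
Cc * H / (1 + e0) = 0.54 * 2.7 / (1 + 0.96) = 0.743878
Sc = 0.743878 * 0.163388
Sc = 0.1215 m


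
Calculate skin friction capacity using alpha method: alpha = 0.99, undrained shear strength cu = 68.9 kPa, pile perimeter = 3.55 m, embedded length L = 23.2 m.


Result: 5617.86 kN

Derivation:
Using Qs = alpha * cu * perimeter * L
Qs = 0.99 * 68.9 * 3.55 * 23.2
Qs = 5617.86 kN


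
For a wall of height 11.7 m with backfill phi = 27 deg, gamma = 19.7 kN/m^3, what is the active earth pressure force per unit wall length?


Result: 506.35 kN/m

Derivation:
Compute active earth pressure coefficient:
Ka = tan^2(45 - phi/2) = tan^2(31.5) = 0.375525
Compute active force:
Pa = 0.5 * Ka * gamma * H^2
Pa = 0.5 * 0.375525 * 19.7 * 11.7^2
Pa = 506.35 kN/m


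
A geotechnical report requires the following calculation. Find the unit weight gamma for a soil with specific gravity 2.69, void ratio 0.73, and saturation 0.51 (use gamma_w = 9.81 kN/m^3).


Result: 17.365 kN/m^3

Derivation:
Using gamma = gamma_w * (Gs + S*e) / (1 + e)
Numerator: Gs + S*e = 2.69 + 0.51*0.73 = 3.0623
Denominator: 1 + e = 1 + 0.73 = 1.73
gamma = 9.81 * 3.0623 / 1.73
gamma = 17.365 kN/m^3


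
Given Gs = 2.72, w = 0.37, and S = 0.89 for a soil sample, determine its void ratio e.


Using the relation e = Gs * w / S
e = 2.72 * 0.37 / 0.89
e = 1.1308


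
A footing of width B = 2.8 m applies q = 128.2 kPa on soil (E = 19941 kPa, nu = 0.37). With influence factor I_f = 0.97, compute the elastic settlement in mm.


Using Se = q * B * (1 - nu^2) * I_f / E
1 - nu^2 = 1 - 0.37^2 = 0.8631
Se = 128.2 * 2.8 * 0.8631 * 0.97 / 19941
Se = 0.015071 m
Convert to mm: Se = 0.015071 * 1000 = 15.071 mm


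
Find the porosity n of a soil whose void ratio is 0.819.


Using the relation n = e / (1 + e)
n = 0.819 / (1 + 0.819)
n = 0.819 / 1.819
n = 0.4502


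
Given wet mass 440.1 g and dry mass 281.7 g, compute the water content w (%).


Result: 56.23 %

Derivation:
Using w = (m_wet - m_dry) / m_dry * 100
m_wet - m_dry = 440.1 - 281.7 = 158.4 g
w = 158.4 / 281.7 * 100
w = 56.23 %


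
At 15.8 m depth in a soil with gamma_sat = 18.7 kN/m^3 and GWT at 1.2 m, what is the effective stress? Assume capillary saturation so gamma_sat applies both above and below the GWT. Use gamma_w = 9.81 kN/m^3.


Total stress = gamma_sat * depth
sigma = 18.7 * 15.8 = 295.46 kPa
Pore water pressure u = gamma_w * (depth - d_wt)
u = 9.81 * (15.8 - 1.2) = 143.226 kPa
Effective stress = sigma - u
sigma' = 295.46 - 143.226 = 152.23 kPa


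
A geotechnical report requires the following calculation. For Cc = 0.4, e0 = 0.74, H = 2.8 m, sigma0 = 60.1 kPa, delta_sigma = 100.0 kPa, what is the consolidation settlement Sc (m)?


Using Sc = Cc * H / (1 + e0) * log10((sigma0 + delta_sigma) / sigma0)
Stress ratio = (60.1 + 100.0) / 60.1 = 2.66389
log10(2.66389) = 0.425517
Cc * H / (1 + e0) = 0.4 * 2.8 / (1 + 0.74) = 0.643678
Sc = 0.643678 * 0.425517
Sc = 0.2739 m


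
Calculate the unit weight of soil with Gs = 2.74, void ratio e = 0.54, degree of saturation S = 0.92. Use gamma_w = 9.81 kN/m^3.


Result: 20.619 kN/m^3

Derivation:
Using gamma = gamma_w * (Gs + S*e) / (1 + e)
Numerator: Gs + S*e = 2.74 + 0.92*0.54 = 3.2368
Denominator: 1 + e = 1 + 0.54 = 1.54
gamma = 9.81 * 3.2368 / 1.54
gamma = 20.619 kN/m^3


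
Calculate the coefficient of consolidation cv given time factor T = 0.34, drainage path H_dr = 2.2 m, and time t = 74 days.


Result: 0.02224 m^2/day

Derivation:
Using cv = T * H_dr^2 / t
H_dr^2 = 2.2^2 = 4.84
cv = 0.34 * 4.84 / 74
cv = 0.02224 m^2/day


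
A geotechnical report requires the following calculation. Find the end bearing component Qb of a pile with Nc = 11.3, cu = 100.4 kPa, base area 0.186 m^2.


Result: 211.02 kN

Derivation:
Using Qb = Nc * cu * Ab
Qb = 11.3 * 100.4 * 0.186
Qb = 211.02 kN


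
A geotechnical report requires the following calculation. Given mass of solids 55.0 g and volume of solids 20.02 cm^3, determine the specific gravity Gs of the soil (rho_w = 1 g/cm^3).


Result: 2.747

Derivation:
Using Gs = m_s / (V_s * rho_w)
Since rho_w = 1 g/cm^3:
Gs = 55.0 / 20.02
Gs = 2.747


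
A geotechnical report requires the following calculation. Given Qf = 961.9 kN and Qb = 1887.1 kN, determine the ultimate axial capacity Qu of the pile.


Using Qu = Qf + Qb
Qu = 961.9 + 1887.1
Qu = 2849.0 kN


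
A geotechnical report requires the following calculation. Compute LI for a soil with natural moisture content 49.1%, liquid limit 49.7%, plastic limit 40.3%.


First compute the plasticity index:
PI = LL - PL = 49.7 - 40.3 = 9.4
Then compute the liquidity index:
LI = (w - PL) / PI
LI = (49.1 - 40.3) / 9.4
LI = 0.936


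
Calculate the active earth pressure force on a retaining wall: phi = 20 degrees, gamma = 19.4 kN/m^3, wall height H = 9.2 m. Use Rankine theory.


Compute active earth pressure coefficient:
Ka = tan^2(45 - phi/2) = tan^2(35.0) = 0.490291
Compute active force:
Pa = 0.5 * Ka * gamma * H^2
Pa = 0.5 * 0.490291 * 19.4 * 9.2^2
Pa = 402.53 kN/m


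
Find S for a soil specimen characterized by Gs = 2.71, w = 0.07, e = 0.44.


Using S = Gs * w / e
S = 2.71 * 0.07 / 0.44
S = 0.4311


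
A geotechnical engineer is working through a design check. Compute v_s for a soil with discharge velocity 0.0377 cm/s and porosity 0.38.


Using v_s = v_d / n
v_s = 0.0377 / 0.38
v_s = 0.09921 cm/s


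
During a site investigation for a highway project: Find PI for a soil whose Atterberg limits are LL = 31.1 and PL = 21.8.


Using PI = LL - PL
PI = 31.1 - 21.8
PI = 9.3


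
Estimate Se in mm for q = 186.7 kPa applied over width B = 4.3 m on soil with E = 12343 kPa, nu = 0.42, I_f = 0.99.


Using Se = q * B * (1 - nu^2) * I_f / E
1 - nu^2 = 1 - 0.42^2 = 0.8236
Se = 186.7 * 4.3 * 0.8236 * 0.99 / 12343
Se = 0.053033 m
Convert to mm: Se = 0.053033 * 1000 = 53.033 mm


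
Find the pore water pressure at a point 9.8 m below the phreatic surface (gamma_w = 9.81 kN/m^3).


Using u = gamma_w * h_w
u = 9.81 * 9.8
u = 96.14 kPa


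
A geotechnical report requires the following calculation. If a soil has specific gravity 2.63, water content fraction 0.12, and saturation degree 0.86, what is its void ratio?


Result: 0.367

Derivation:
Using the relation e = Gs * w / S
e = 2.63 * 0.12 / 0.86
e = 0.367


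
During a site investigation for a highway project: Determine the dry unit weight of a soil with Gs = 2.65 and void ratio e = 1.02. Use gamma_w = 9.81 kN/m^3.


Using gamma_d = Gs * gamma_w / (1 + e)
gamma_d = 2.65 * 9.81 / (1 + 1.02)
gamma_d = 2.65 * 9.81 / 2.02
gamma_d = 12.87 kN/m^3


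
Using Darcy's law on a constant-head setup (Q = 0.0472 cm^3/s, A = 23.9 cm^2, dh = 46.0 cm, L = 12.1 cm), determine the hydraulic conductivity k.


Result: 0.000519 cm/s

Derivation:
Compute hydraulic gradient:
i = dh / L = 46.0 / 12.1 = 3.80165
Then apply Darcy's law:
k = Q / (A * i)
k = 0.0472 / (23.9 * 3.80165)
k = 0.0472 / 90.8595
k = 0.000519 cm/s


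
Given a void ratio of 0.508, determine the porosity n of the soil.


Using the relation n = e / (1 + e)
n = 0.508 / (1 + 0.508)
n = 0.508 / 1.508
n = 0.3369


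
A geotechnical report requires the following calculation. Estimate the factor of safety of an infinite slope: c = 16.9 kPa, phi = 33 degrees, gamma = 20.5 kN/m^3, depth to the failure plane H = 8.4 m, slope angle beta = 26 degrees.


Using Fs = c / (gamma*H*sin(beta)*cos(beta)) + tan(phi)/tan(beta)
Cohesion contribution = 16.9 / (20.5*8.4*sin(26)*cos(26))
Cohesion contribution = 0.249087
Friction contribution = tan(33)/tan(26) = 1.33148
Fs = 0.249087 + 1.33148
Fs = 1.581


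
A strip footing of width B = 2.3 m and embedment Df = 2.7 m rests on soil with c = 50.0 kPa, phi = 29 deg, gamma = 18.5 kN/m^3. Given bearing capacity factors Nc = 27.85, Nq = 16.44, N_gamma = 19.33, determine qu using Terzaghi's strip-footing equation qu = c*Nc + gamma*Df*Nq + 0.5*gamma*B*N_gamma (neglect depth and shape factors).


Compute qu = c*Nc + gamma*Df*Nq + 0.5*gamma*B*N_gamma
Term 1: 50.0 * 27.85 = 1392.5
Term 2: 18.5 * 2.7 * 16.44 = 821.178
Term 3: 0.5 * 18.5 * 2.3 * 19.33 = 411.24575
qu = 1392.5 + 821.178 + 411.24575
qu = 2624.92 kPa


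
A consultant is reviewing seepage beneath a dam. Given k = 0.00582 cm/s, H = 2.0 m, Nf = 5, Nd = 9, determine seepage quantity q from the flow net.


Convert k to m/s for unit consistency with H:
k = 0.00582 cm/s = 0.00582 / 100 m/s = 5.82e-05 m/s
Using q = k * H * Nf / Nd
Nf / Nd = 5 / 9 = 0.5556
q = 5.82e-05 * 2.0 * 0.5556
q = 6.467e-05 m^3/s per m


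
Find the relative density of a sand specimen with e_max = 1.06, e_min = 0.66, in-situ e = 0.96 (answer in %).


Result: 25.0 %

Derivation:
Using Dr = (e_max - e) / (e_max - e_min) * 100
e_max - e = 1.06 - 0.96 = 0.1
e_max - e_min = 1.06 - 0.66 = 0.4
Dr = 0.1 / 0.4 * 100
Dr = 25.0 %


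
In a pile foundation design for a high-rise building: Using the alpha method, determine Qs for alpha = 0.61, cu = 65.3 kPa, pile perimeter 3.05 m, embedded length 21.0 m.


Using Qs = alpha * cu * perimeter * L
Qs = 0.61 * 65.3 * 3.05 * 21.0
Qs = 2551.3 kN


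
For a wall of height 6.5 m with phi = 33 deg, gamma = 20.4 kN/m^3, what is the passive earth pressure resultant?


Compute passive earth pressure coefficient:
Kp = tan^2(45 + phi/2) = tan^2(61.5) = 3.39212
Compute passive force:
Pp = 0.5 * Kp * gamma * H^2
Pp = 0.5 * 3.39212 * 20.4 * 6.5^2
Pp = 1461.83 kN/m


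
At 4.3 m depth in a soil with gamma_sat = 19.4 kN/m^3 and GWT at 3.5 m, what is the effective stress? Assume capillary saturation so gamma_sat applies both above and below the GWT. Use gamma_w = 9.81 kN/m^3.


Result: 75.57 kPa

Derivation:
Total stress = gamma_sat * depth
sigma = 19.4 * 4.3 = 83.42 kPa
Pore water pressure u = gamma_w * (depth - d_wt)
u = 9.81 * (4.3 - 3.5) = 7.848 kPa
Effective stress = sigma - u
sigma' = 83.42 - 7.848 = 75.57 kPa


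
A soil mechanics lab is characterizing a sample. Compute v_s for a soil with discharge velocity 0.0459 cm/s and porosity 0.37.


Result: 0.12405 cm/s

Derivation:
Using v_s = v_d / n
v_s = 0.0459 / 0.37
v_s = 0.12405 cm/s


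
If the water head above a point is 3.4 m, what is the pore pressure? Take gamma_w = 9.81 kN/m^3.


Using u = gamma_w * h_w
u = 9.81 * 3.4
u = 33.35 kPa


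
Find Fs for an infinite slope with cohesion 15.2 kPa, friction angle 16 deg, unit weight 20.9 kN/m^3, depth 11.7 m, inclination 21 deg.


Using Fs = c / (gamma*H*sin(beta)*cos(beta)) + tan(phi)/tan(beta)
Cohesion contribution = 15.2 / (20.9*11.7*sin(21)*cos(21))
Cohesion contribution = 0.185794
Friction contribution = tan(16)/tan(21) = 0.746997
Fs = 0.185794 + 0.746997
Fs = 0.933


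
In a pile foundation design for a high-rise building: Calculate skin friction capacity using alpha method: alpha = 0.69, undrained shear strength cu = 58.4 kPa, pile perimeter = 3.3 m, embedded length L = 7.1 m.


Result: 944.14 kN

Derivation:
Using Qs = alpha * cu * perimeter * L
Qs = 0.69 * 58.4 * 3.3 * 7.1
Qs = 944.14 kN


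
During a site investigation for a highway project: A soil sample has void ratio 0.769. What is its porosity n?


Using the relation n = e / (1 + e)
n = 0.769 / (1 + 0.769)
n = 0.769 / 1.769
n = 0.4347


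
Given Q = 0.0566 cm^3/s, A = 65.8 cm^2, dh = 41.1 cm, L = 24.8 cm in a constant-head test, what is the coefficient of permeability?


Compute hydraulic gradient:
i = dh / L = 41.1 / 24.8 = 1.65726
Then apply Darcy's law:
k = Q / (A * i)
k = 0.0566 / (65.8 * 1.65726)
k = 0.0566 / 109.048
k = 0.000519 cm/s


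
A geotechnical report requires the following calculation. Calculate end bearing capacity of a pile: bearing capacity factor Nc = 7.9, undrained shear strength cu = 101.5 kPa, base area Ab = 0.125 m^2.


Using Qb = Nc * cu * Ab
Qb = 7.9 * 101.5 * 0.125
Qb = 100.23 kN


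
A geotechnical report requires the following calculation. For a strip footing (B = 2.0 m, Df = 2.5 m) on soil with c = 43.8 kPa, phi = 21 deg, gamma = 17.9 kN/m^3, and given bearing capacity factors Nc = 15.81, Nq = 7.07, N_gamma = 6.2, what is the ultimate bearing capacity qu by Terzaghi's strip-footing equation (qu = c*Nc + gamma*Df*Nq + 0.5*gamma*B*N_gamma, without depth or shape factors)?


Result: 1119.84 kPa

Derivation:
Compute qu = c*Nc + gamma*Df*Nq + 0.5*gamma*B*N_gamma
Term 1: 43.8 * 15.81 = 692.478
Term 2: 17.9 * 2.5 * 7.07 = 316.3825
Term 3: 0.5 * 17.9 * 2.0 * 6.2 = 110.98
qu = 692.478 + 316.3825 + 110.98
qu = 1119.84 kPa


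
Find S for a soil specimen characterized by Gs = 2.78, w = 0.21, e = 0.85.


Using S = Gs * w / e
S = 2.78 * 0.21 / 0.85
S = 0.6868


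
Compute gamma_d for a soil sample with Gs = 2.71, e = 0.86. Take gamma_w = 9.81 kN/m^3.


Using gamma_d = Gs * gamma_w / (1 + e)
gamma_d = 2.71 * 9.81 / (1 + 0.86)
gamma_d = 2.71 * 9.81 / 1.86
gamma_d = 14.293 kN/m^3


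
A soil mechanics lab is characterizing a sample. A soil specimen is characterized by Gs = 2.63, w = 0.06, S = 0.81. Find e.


Using the relation e = Gs * w / S
e = 2.63 * 0.06 / 0.81
e = 0.1948


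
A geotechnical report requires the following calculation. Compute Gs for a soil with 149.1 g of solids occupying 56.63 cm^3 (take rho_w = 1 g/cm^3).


Result: 2.633

Derivation:
Using Gs = m_s / (V_s * rho_w)
Since rho_w = 1 g/cm^3:
Gs = 149.1 / 56.63
Gs = 2.633


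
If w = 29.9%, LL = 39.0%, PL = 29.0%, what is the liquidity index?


First compute the plasticity index:
PI = LL - PL = 39.0 - 29.0 = 10.0
Then compute the liquidity index:
LI = (w - PL) / PI
LI = (29.9 - 29.0) / 10.0
LI = 0.09


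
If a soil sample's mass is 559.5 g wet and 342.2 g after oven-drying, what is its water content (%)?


Using w = (m_wet - m_dry) / m_dry * 100
m_wet - m_dry = 559.5 - 342.2 = 217.3 g
w = 217.3 / 342.2 * 100
w = 63.5 %


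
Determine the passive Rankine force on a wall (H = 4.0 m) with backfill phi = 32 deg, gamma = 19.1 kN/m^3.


Compute passive earth pressure coefficient:
Kp = tan^2(45 + phi/2) = tan^2(61.0) = 3.254588
Compute passive force:
Pp = 0.5 * Kp * gamma * H^2
Pp = 0.5 * 3.254588 * 19.1 * 4.0^2
Pp = 497.3 kN/m


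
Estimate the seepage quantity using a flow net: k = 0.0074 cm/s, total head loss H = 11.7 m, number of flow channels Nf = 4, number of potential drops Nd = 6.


Convert k to m/s for unit consistency with H:
k = 0.0074 cm/s = 0.0074 / 100 m/s = 7.4e-05 m/s
Using q = k * H * Nf / Nd
Nf / Nd = 4 / 6 = 0.6667
q = 7.4e-05 * 11.7 * 0.6667
q = 0.0005772 m^3/s per m


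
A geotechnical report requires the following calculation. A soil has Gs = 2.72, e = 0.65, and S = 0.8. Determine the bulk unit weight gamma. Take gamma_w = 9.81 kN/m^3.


Using gamma = gamma_w * (Gs + S*e) / (1 + e)
Numerator: Gs + S*e = 2.72 + 0.8*0.65 = 3.24
Denominator: 1 + e = 1 + 0.65 = 1.65
gamma = 9.81 * 3.24 / 1.65
gamma = 19.263 kN/m^3


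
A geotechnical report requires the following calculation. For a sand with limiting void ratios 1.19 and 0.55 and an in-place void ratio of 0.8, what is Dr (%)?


Result: 60.94 %

Derivation:
Using Dr = (e_max - e) / (e_max - e_min) * 100
e_max - e = 1.19 - 0.8 = 0.39
e_max - e_min = 1.19 - 0.55 = 0.64
Dr = 0.39 / 0.64 * 100
Dr = 60.94 %


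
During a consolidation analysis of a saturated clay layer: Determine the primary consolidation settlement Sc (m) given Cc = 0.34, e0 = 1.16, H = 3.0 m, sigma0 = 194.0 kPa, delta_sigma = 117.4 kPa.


Using Sc = Cc * H / (1 + e0) * log10((sigma0 + delta_sigma) / sigma0)
Stress ratio = (194.0 + 117.4) / 194.0 = 1.60515
log10(1.60515) = 0.205517
Cc * H / (1 + e0) = 0.34 * 3.0 / (1 + 1.16) = 0.472222
Sc = 0.472222 * 0.205517
Sc = 0.097 m


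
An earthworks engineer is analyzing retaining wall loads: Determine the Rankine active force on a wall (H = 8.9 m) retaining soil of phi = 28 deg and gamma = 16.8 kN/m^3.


Compute active earth pressure coefficient:
Ka = tan^2(45 - phi/2) = tan^2(31.0) = 0.361033
Compute active force:
Pa = 0.5 * Ka * gamma * H^2
Pa = 0.5 * 0.361033 * 16.8 * 8.9^2
Pa = 240.22 kN/m


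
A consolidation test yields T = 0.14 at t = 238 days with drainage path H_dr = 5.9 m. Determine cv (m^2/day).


Result: 0.02048 m^2/day

Derivation:
Using cv = T * H_dr^2 / t
H_dr^2 = 5.9^2 = 34.81
cv = 0.14 * 34.81 / 238
cv = 0.02048 m^2/day


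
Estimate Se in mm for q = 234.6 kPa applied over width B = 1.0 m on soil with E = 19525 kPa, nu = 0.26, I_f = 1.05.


Result: 11.763 mm

Derivation:
Using Se = q * B * (1 - nu^2) * I_f / E
1 - nu^2 = 1 - 0.26^2 = 0.9324
Se = 234.6 * 1.0 * 0.9324 * 1.05 / 19525
Se = 0.011763 m
Convert to mm: Se = 0.011763 * 1000 = 11.763 mm


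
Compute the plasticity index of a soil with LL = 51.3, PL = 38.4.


Result: 12.9

Derivation:
Using PI = LL - PL
PI = 51.3 - 38.4
PI = 12.9


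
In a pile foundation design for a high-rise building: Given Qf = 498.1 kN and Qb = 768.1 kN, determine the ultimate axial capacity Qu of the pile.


Result: 1266.2 kN

Derivation:
Using Qu = Qf + Qb
Qu = 498.1 + 768.1
Qu = 1266.2 kN


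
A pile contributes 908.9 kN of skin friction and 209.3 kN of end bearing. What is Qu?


Using Qu = Qf + Qb
Qu = 908.9 + 209.3
Qu = 1118.2 kN
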